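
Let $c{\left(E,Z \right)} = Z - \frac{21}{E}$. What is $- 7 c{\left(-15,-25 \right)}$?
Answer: $\frac{826}{5} \approx 165.2$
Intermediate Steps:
$- 7 c{\left(-15,-25 \right)} = - 7 \left(-25 - \frac{21}{-15}\right) = - 7 \left(-25 - - \frac{7}{5}\right) = - 7 \left(-25 + \frac{7}{5}\right) = \left(-7\right) \left(- \frac{118}{5}\right) = \frac{826}{5}$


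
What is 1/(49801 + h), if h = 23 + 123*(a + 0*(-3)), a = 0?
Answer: 1/49824 ≈ 2.0071e-5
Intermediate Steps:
h = 23 (h = 23 + 123*(0 + 0*(-3)) = 23 + 123*(0 + 0) = 23 + 123*0 = 23 + 0 = 23)
1/(49801 + h) = 1/(49801 + 23) = 1/49824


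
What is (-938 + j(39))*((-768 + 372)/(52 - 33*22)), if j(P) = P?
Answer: -178002/337 ≈ -528.20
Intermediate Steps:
(-938 + j(39))*((-768 + 372)/(52 - 33*22)) = (-938 + 39)*((-768 + 372)/(52 - 33*22)) = -(-356004)/(52 - 726) = -(-356004)/(-674) = -(-356004)*(-1)/674 = -899*198/337 = -178002/337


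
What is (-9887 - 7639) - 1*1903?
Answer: -19429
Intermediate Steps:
(-9887 - 7639) - 1*1903 = -17526 - 1903 = -19429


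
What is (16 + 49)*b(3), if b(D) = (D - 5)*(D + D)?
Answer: -780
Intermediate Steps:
b(D) = 2*D*(-5 + D) (b(D) = (-5 + D)*(2*D) = 2*D*(-5 + D))
(16 + 49)*b(3) = (16 + 49)*(2*3*(-5 + 3)) = 65*(2*3*(-2)) = 65*(-12) = -780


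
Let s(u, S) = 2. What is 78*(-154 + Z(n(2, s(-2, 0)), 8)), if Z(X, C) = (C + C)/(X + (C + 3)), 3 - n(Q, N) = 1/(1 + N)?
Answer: -488748/41 ≈ -11921.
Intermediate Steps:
n(Q, N) = 3 - 1/(1 + N)
Z(X, C) = 2*C/(3 + C + X) (Z(X, C) = (2*C)/(X + (3 + C)) = (2*C)/(3 + C + X) = 2*C/(3 + C + X))
78*(-154 + Z(n(2, s(-2, 0)), 8)) = 78*(-154 + 2*8/(3 + 8 + (2 + 3*2)/(1 + 2))) = 78*(-154 + 2*8/(3 + 8 + (2 + 6)/3)) = 78*(-154 + 2*8/(3 + 8 + (⅓)*8)) = 78*(-154 + 2*8/(3 + 8 + 8/3)) = 78*(-154 + 2*8/(41/3)) = 78*(-154 + 2*8*(3/41)) = 78*(-154 + 48/41) = 78*(-6266/41) = -488748/41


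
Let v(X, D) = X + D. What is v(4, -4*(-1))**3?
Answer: 512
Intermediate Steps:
v(X, D) = D + X
v(4, -4*(-1))**3 = (-4*(-1) + 4)**3 = (4 + 4)**3 = 8**3 = 512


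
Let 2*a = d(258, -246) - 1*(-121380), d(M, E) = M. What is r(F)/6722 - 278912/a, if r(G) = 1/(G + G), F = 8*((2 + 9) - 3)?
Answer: -239980286573/52329640704 ≈ -4.5859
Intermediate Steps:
F = 64 (F = 8*(11 - 3) = 8*8 = 64)
r(G) = 1/(2*G)
a = 60819 (a = (258 - 1*(-121380))/2 = (258 + 121380)/2 = (1/2)*121638 = 60819)
r(F)/6722 - 278912/a = ((1/2)/64)/6722 - 278912/60819 = ((1/2)*(1/64))*(1/6722) - 278912*1/60819 = (1/128)*(1/6722) - 278912/60819 = 1/860416 - 278912/60819 = -239980286573/52329640704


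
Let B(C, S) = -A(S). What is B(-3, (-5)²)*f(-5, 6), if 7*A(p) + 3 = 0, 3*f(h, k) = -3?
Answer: -3/7 ≈ -0.42857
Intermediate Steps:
f(h, k) = -1 (f(h, k) = (⅓)*(-3) = -1)
A(p) = -3/7 (A(p) = -3/7 + (⅐)*0 = -3/7 + 0 = -3/7)
B(C, S) = 3/7 (B(C, S) = -1*(-3/7) = 3/7)
B(-3, (-5)²)*f(-5, 6) = (3/7)*(-1) = -3/7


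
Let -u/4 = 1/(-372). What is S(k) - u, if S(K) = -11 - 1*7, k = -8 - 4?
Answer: -1675/93 ≈ -18.011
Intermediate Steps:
k = -12
S(K) = -18 (S(K) = -11 - 7 = -18)
u = 1/93 (u = -4/(-372) = -4*(-1/372) = 1/93 ≈ 0.010753)
S(k) - u = -18 - 1*1/93 = -18 - 1/93 = -1675/93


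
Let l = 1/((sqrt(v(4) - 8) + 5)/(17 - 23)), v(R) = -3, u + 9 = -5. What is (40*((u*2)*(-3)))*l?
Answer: -2800 + 560*I*sqrt(11) ≈ -2800.0 + 1857.3*I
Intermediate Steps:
u = -14 (u = -9 - 5 = -14)
l = 1/(-5/6 - I*sqrt(11)/6) (l = 1/((sqrt(-3 - 8) + 5)/(17 - 23)) = 1/((sqrt(-11) + 5)/(-6)) = 1/((I*sqrt(11) + 5)*(-1/6)) = 1/((5 + I*sqrt(11))*(-1/6)) = 1/(-5/6 - I*sqrt(11)/6) ≈ -0.83333 + 0.55277*I)
(40*((u*2)*(-3)))*l = (40*(-14*2*(-3)))*(-5/6 + I*sqrt(11)/6) = (40*(-28*(-3)))*(-5/6 + I*sqrt(11)/6) = (40*84)*(-5/6 + I*sqrt(11)/6) = 3360*(-5/6 + I*sqrt(11)/6) = -2800 + 560*I*sqrt(11)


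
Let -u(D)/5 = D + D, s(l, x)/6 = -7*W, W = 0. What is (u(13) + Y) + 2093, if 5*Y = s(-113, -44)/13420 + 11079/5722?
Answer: 56172509/28610 ≈ 1963.4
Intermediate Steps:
s(l, x) = 0 (s(l, x) = 6*(-7*0) = 6*0 = 0)
u(D) = -10*D (u(D) = -5*(D + D) = -10*D)
Y = 11079/28610 (Y = (0/13420 + 11079/5722)/5 = (0*(1/13420) + 11079*(1/5722))/5 = (0 + 11079/5722)/5 = (⅕)*(11079/5722) = 11079/28610 ≈ 0.38724)
(u(13) + Y) + 2093 = (-10*13 + 11079/28610) + 2093 = (-130 + 11079/28610) + 2093 = -3708221/28610 + 2093 = 56172509/28610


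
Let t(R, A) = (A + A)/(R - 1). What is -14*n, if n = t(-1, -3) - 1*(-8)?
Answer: -154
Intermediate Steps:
t(R, A) = 2*A/(-1 + R) (t(R, A) = (2*A)/(-1 + R) = 2*A/(-1 + R))
n = 11 (n = 2*(-3)/(-1 - 1) - 1*(-8) = 2*(-3)/(-2) + 8 = 2*(-3)*(-½) + 8 = 3 + 8 = 11)
-14*n = -14*11 = -154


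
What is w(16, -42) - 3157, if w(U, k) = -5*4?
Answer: -3177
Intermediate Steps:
w(U, k) = -20
w(16, -42) - 3157 = -20 - 3157 = -3177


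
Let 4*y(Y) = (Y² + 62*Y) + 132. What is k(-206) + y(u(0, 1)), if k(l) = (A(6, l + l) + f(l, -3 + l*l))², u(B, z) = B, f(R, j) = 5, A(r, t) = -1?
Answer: 49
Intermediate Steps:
y(Y) = 33 + Y²/4 + 31*Y/2 (y(Y) = ((Y² + 62*Y) + 132)/4 = (132 + Y² + 62*Y)/4 = 33 + Y²/4 + 31*Y/2)
k(l) = 16 (k(l) = (-1 + 5)² = 4² = 16)
k(-206) + y(u(0, 1)) = 16 + (33 + (¼)*0² + (31/2)*0) = 16 + (33 + (¼)*0 + 0) = 16 + (33 + 0 + 0) = 16 + 33 = 49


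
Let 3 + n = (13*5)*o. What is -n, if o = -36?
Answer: 2343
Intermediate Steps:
n = -2343 (n = -3 + (13*5)*(-36) = -3 + 65*(-36) = -3 - 2340 = -2343)
-n = -1*(-2343) = 2343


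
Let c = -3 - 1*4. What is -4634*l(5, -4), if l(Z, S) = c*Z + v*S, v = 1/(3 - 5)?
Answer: 152922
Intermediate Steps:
v = -½ (v = 1/(-2) = -½ ≈ -0.50000)
c = -7 (c = -3 - 4 = -7)
l(Z, S) = -7*Z - S/2
-4634*l(5, -4) = -4634*(-7*5 - ½*(-4)) = -4634*(-35 + 2) = -4634*(-33) = 152922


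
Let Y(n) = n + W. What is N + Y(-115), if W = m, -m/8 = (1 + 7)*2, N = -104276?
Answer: -104519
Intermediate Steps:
m = -128 (m = -8*(1 + 7)*2 = -64*2 = -8*16 = -128)
W = -128
Y(n) = -128 + n (Y(n) = n - 128 = -128 + n)
N + Y(-115) = -104276 + (-128 - 115) = -104276 - 243 = -104519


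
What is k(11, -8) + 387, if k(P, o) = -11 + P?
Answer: 387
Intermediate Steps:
k(11, -8) + 387 = (-11 + 11) + 387 = 0 + 387 = 387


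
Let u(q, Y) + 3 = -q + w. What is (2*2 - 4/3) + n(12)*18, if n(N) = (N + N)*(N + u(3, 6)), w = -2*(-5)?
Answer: 20744/3 ≈ 6914.7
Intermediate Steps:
w = 10
u(q, Y) = 7 - q (u(q, Y) = -3 + (-q + 10) = -3 + (10 - q) = 7 - q)
n(N) = 2*N*(4 + N) (n(N) = (N + N)*(N + (7 - 1*3)) = (2*N)*(N + (7 - 3)) = (2*N)*(N + 4) = (2*N)*(4 + N) = 2*N*(4 + N))
(2*2 - 4/3) + n(12)*18 = (2*2 - 4/3) + (2*12*(4 + 12))*18 = (4 - 4*1/3) + (2*12*16)*18 = (4 - 4/3) + 384*18 = 8/3 + 6912 = 20744/3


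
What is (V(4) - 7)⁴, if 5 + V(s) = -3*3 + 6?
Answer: 50625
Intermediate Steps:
V(s) = -8 (V(s) = -5 + (-3*3 + 6) = -5 + (-9 + 6) = -5 - 3 = -8)
(V(4) - 7)⁴ = (-8 - 7)⁴ = (-15)⁴ = 50625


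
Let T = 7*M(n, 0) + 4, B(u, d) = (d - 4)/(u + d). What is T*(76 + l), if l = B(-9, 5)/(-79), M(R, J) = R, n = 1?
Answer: 264187/316 ≈ 836.04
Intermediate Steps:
B(u, d) = (-4 + d)/(d + u)
T = 11 (T = 7*1 + 4 = 7 + 4 = 11)
l = 1/316 (l = ((-4 + 5)/(5 - 9))/(-79) = (1/(-4))*(-1/79) = -¼*1*(-1/79) = -¼*(-1/79) = 1/316 ≈ 0.0031646)
T*(76 + l) = 11*(76 + 1/316) = 11*(24017/316) = 264187/316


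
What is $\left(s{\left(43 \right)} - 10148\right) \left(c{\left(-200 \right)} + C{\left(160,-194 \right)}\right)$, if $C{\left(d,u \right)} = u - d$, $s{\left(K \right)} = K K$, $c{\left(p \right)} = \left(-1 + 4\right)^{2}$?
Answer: $2863155$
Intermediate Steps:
$c{\left(p \right)} = 9$ ($c{\left(p \right)} = 3^{2} = 9$)
$s{\left(K \right)} = K^{2}$
$\left(s{\left(43 \right)} - 10148\right) \left(c{\left(-200 \right)} + C{\left(160,-194 \right)}\right) = \left(43^{2} - 10148\right) \left(9 - 354\right) = \left(1849 - 10148\right) \left(9 - 354\right) = - 8299 \left(9 - 354\right) = \left(-8299\right) \left(-345\right) = 2863155$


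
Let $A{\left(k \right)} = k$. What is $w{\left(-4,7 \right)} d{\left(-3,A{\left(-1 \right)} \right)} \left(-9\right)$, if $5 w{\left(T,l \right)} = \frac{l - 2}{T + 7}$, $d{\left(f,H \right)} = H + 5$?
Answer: $-12$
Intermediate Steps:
$d{\left(f,H \right)} = 5 + H$
$w{\left(T,l \right)} = \frac{-2 + l}{5 \left(7 + T\right)}$ ($w{\left(T,l \right)} = \frac{\left(l - 2\right) \frac{1}{T + 7}}{5} = \frac{\left(-2 + l\right) \frac{1}{7 + T}}{5} = \frac{\frac{1}{7 + T} \left(-2 + l\right)}{5} = \frac{-2 + l}{5 \left(7 + T\right)}$)
$w{\left(-4,7 \right)} d{\left(-3,A{\left(-1 \right)} \right)} \left(-9\right) = \frac{-2 + 7}{5 \left(7 - 4\right)} \left(5 - 1\right) \left(-9\right) = \frac{1}{5} \cdot \frac{1}{3} \cdot 5 \cdot 4 \left(-9\right) = \frac{1}{3} \cdot 4 \left(-9\right) = \frac{4}{3} \left(-9\right) = -12$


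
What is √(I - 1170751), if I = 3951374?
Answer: √2780623 ≈ 1667.5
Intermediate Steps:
√(I - 1170751) = √(3951374 - 1170751) = √2780623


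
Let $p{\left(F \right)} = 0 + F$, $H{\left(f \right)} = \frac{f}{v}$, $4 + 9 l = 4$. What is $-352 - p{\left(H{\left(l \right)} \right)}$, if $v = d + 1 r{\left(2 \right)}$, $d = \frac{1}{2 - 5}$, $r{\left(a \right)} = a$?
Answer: $-352$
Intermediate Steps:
$l = 0$ ($l = - \frac{4}{9} + \frac{1}{9} \cdot 4 = - \frac{4}{9} + \frac{4}{9} = 0$)
$d = - \frac{1}{3}$ ($d = \frac{1}{-3} = - \frac{1}{3} \approx -0.33333$)
$v = \frac{5}{3}$ ($v = - \frac{1}{3} + 1 \cdot 2 = - \frac{1}{3} + 2 = \frac{5}{3} \approx 1.6667$)
$H{\left(f \right)} = \frac{3 f}{5}$ ($H{\left(f \right)} = \frac{f}{\frac{5}{3}} = f \frac{3}{5} = \frac{3 f}{5}$)
$p{\left(F \right)} = F$
$-352 - p{\left(H{\left(l \right)} \right)} = -352 - \frac{3}{5} \cdot 0 = -352 - 0 = -352 + 0 = -352$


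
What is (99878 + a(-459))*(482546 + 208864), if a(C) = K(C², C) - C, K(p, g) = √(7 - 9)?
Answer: 69374005170 + 691410*I*√2 ≈ 6.9374e+10 + 9.778e+5*I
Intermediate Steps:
K(p, g) = I*√2 (K(p, g) = √(-2) = I*√2)
a(C) = -C + I*√2 (a(C) = I*√2 - C = -C + I*√2)
(99878 + a(-459))*(482546 + 208864) = (99878 + (-1*(-459) + I*√2))*(482546 + 208864) = (99878 + (459 + I*√2))*691410 = (100337 + I*√2)*691410 = 69374005170 + 691410*I*√2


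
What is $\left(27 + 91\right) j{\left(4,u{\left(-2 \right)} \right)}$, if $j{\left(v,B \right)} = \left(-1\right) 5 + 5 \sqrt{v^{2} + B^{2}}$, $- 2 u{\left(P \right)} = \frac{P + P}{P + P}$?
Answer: $-590 + 295 \sqrt{65} \approx 1788.4$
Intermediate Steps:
$u{\left(P \right)} = - \frac{1}{2}$ ($u{\left(P \right)} = - \frac{\left(P + P\right) \frac{1}{P + P}}{2} = - \frac{2 P \frac{1}{2 P}}{2} = \left(- \frac{1}{2}\right) 1 = - \frac{1}{2}$)
$j{\left(v,B \right)} = -5 + 5 \sqrt{B^{2} + v^{2}}$
$\left(27 + 91\right) j{\left(4,u{\left(-2 \right)} \right)} = \left(27 + 91\right) \left(-5 + 5 \sqrt{\left(- \frac{1}{2}\right)^{2} + 4^{2}}\right) = 118 \left(-5 + 5 \sqrt{\frac{1}{4} + 16}\right) = 118 \left(-5 + 5 \sqrt{\frac{65}{4}}\right) = 118 \left(-5 + 5 \frac{\sqrt{65}}{2}\right) = 118 \left(-5 + \frac{5 \sqrt{65}}{2}\right) = -590 + 295 \sqrt{65}$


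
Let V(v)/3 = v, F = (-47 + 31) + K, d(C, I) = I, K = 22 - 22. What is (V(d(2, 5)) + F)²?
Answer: 1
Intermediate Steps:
K = 0
F = -16 (F = (-47 + 31) + 0 = -16 + 0 = -16)
V(v) = 3*v
(V(d(2, 5)) + F)² = (3*5 - 16)² = (15 - 16)² = (-1)² = 1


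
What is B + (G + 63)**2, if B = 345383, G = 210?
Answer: 419912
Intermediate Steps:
B + (G + 63)**2 = 345383 + (210 + 63)**2 = 345383 + 273**2 = 345383 + 74529 = 419912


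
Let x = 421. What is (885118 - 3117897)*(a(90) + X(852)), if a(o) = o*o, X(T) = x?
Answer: -19025509859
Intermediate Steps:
X(T) = 421
a(o) = o**2
(885118 - 3117897)*(a(90) + X(852)) = (885118 - 3117897)*(90**2 + 421) = -2232779*(8100 + 421) = -2232779*8521 = -19025509859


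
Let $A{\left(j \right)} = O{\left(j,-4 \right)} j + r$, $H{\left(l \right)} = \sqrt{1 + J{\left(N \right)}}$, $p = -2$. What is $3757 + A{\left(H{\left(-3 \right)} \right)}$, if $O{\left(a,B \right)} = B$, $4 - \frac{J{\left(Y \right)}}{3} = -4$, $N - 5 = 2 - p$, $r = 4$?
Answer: $3741$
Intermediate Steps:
$N = 9$ ($N = 5 + \left(2 - -2\right) = 5 + \left(2 + 2\right) = 5 + 4 = 9$)
$J{\left(Y \right)} = 24$ ($J{\left(Y \right)} = 12 - -12 = 12 + 12 = 24$)
$H{\left(l \right)} = 5$ ($H{\left(l \right)} = \sqrt{1 + 24} = \sqrt{25} = 5$)
$A{\left(j \right)} = 4 - 4 j$ ($A{\left(j \right)} = - 4 j + 4 = 4 - 4 j$)
$3757 + A{\left(H{\left(-3 \right)} \right)} = 3757 + \left(4 - 20\right) = 3757 - 16 = 3741$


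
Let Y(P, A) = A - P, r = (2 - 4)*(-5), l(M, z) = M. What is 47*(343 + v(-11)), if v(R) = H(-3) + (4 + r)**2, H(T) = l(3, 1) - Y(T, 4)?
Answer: 25145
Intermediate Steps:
r = 10 (r = -2*(-5) = 10)
H(T) = -1 + T (H(T) = 3 - (4 - T) = 3 + (-4 + T) = -1 + T)
v(R) = 192 (v(R) = (-1 - 3) + (4 + 10)**2 = -4 + 14**2 = -4 + 196 = 192)
47*(343 + v(-11)) = 47*(343 + 192) = 47*535 = 25145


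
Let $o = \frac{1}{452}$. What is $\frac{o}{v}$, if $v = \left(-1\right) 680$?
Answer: $- \frac{1}{307360} \approx -3.2535 \cdot 10^{-6}$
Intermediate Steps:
$o = \frac{1}{452} \approx 0.0022124$
$v = -680$
$\frac{o}{v} = \frac{1}{452 \left(-680\right)} = \frac{1}{452} \left(- \frac{1}{680}\right) = - \frac{1}{307360}$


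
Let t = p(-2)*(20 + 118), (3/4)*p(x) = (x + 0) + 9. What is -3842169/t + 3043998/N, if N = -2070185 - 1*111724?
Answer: -2795727930015/936766264 ≈ -2984.4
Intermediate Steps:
p(x) = 12 + 4*x/3 (p(x) = 4*((x + 0) + 9)/3 = 4*(x + 9)/3 = 4*(9 + x)/3 = 12 + 4*x/3)
t = 1288 (t = (12 + (4/3)*(-2))*(20 + 118) = (12 - 8/3)*138 = (28/3)*138 = 1288)
N = -2181909 (N = -2070185 - 111724 = -2181909)
-3842169/t + 3043998/N = -3842169/1288 + 3043998/(-2181909) = -3842169*1/1288 + 3043998*(-1/2181909) = -3842169/1288 - 1014666/727303 = -2795727930015/936766264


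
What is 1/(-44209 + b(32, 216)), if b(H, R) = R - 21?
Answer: -1/44014 ≈ -2.2720e-5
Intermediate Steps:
b(H, R) = -21 + R
1/(-44209 + b(32, 216)) = 1/(-44209 + (-21 + 216)) = 1/(-44209 + 195) = 1/(-44014) = -1/44014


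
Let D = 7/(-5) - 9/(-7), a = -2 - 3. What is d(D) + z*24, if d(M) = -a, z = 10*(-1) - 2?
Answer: -283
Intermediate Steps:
a = -5
D = -4/35 (D = 7*(-1/5) - 9*(-1/7) = -7/5 + 9/7 = -4/35 ≈ -0.11429)
z = -12 (z = -10 - 2 = -12)
d(M) = 5 (d(M) = -1*(-5) = 5)
d(D) + z*24 = 5 - 12*24 = 5 - 288 = -283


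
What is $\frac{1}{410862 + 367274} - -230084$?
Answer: $\frac{179036643425}{778136} \approx 2.3008 \cdot 10^{5}$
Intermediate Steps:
$\frac{1}{410862 + 367274} - -230084 = \frac{1}{778136} + 230084 = \frac{179036643425}{778136}$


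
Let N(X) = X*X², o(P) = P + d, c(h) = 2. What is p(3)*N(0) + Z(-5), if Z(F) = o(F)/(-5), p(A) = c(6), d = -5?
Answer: 2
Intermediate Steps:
o(P) = -5 + P (o(P) = P - 5 = -5 + P)
N(X) = X³
p(A) = 2
Z(F) = 1 - F/5 (Z(F) = (-5 + F)/(-5) = (-5 + F)*(-⅕) = 1 - F/5)
p(3)*N(0) + Z(-5) = 2*0³ + (1 - ⅕*(-5)) = 2*0 + (1 + 1) = 0 + 2 = 2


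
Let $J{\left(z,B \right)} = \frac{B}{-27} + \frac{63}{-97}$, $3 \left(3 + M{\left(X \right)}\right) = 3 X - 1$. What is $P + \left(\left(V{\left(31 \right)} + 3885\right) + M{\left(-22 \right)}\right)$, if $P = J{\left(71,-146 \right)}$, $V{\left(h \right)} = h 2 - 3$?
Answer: $\frac{10275449}{2619} \approx 3923.4$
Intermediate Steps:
$V{\left(h \right)} = -3 + 2 h$ ($V{\left(h \right)} = 2 h - 3 = -3 + 2 h$)
$M{\left(X \right)} = - \frac{10}{3} + X$ ($M{\left(X \right)} = -3 + \frac{3 X - 1}{3} = -3 + \frac{-1 + 3 X}{3} = -3 + \left(- \frac{1}{3} + X\right) = - \frac{10}{3} + X$)
$J{\left(z,B \right)} = - \frac{63}{97} - \frac{B}{27}$ ($J{\left(z,B \right)} = B \left(- \frac{1}{27}\right) + 63 \left(- \frac{1}{97}\right) = - \frac{B}{27} - \frac{63}{97} = - \frac{63}{97} - \frac{B}{27}$)
$P = \frac{12461}{2619}$ ($P = - \frac{63}{97} - - \frac{146}{27} = - \frac{63}{97} + \frac{146}{27} = \frac{12461}{2619} \approx 4.7579$)
$P + \left(\left(V{\left(31 \right)} + 3885\right) + M{\left(-22 \right)}\right) = \frac{12461}{2619} + \left(\left(\left(-3 + 2 \cdot 31\right) + 3885\right) - \frac{76}{3}\right) = \frac{12461}{2619} + \left(\left(\left(-3 + 62\right) + 3885\right) - \frac{76}{3}\right) = \frac{12461}{2619} + \left(\left(59 + 3885\right) - \frac{76}{3}\right) = \frac{12461}{2619} + \left(3944 - \frac{76}{3}\right) = \frac{12461}{2619} + \frac{11756}{3} = \frac{10275449}{2619}$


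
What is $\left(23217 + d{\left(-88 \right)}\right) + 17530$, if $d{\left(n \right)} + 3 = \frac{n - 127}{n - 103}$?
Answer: $\frac{7782319}{191} \approx 40745.0$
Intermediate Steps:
$d{\left(n \right)} = -3 + \frac{-127 + n}{-103 + n}$ ($d{\left(n \right)} = -3 + \frac{n - 127}{n - 103} = -3 + \frac{-127 + n}{-103 + n}$)
$\left(23217 + d{\left(-88 \right)}\right) + 17530 = \left(23217 + \frac{2 \left(91 - -88\right)}{-103 - 88}\right) + 17530 = \left(23217 + \frac{2 \left(91 + 88\right)}{-191}\right) + 17530 = \left(23217 + 2 \left(- \frac{1}{191}\right) 179\right) + 17530 = \left(23217 - \frac{358}{191}\right) + 17530 = \frac{4434089}{191} + 17530 = \frac{7782319}{191}$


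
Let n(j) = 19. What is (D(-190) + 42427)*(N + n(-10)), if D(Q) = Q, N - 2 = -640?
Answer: -26144703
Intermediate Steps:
N = -638 (N = 2 - 640 = -638)
(D(-190) + 42427)*(N + n(-10)) = (-190 + 42427)*(-638 + 19) = 42237*(-619) = -26144703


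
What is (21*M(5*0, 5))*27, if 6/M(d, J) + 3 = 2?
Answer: -3402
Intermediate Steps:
M(d, J) = -6 (M(d, J) = 6/(-3 + 2) = 6/(-1) = 6*(-1) = -6)
(21*M(5*0, 5))*27 = (21*(-6))*27 = -126*27 = -3402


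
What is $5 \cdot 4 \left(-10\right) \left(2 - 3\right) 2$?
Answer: $400$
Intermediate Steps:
$5 \cdot 4 \left(-10\right) \left(2 - 3\right) 2 = 20 \left(-10\right) \left(\left(-1\right) 2\right) = \left(-200\right) \left(-2\right) = 400$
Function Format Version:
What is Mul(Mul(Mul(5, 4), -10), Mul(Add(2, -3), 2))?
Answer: 400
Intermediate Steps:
Mul(Mul(Mul(5, 4), -10), Mul(Add(2, -3), 2)) = Mul(Mul(20, -10), Mul(-1, 2)) = Mul(-200, -2) = 400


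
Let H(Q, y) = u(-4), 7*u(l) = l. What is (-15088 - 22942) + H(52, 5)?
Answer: -266214/7 ≈ -38031.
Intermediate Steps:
u(l) = l/7
H(Q, y) = -4/7 (H(Q, y) = (⅐)*(-4) = -4/7)
(-15088 - 22942) + H(52, 5) = (-15088 - 22942) - 4/7 = -38030 - 4/7 = -266214/7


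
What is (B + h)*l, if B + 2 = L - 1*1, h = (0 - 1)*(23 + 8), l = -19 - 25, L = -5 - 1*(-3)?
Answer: 1584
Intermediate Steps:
L = -2 (L = -5 + 3 = -2)
l = -44
h = -31 (h = -1*31 = -31)
B = -5 (B = -2 + (-2 - 1*1) = -2 + (-2 - 1) = -2 - 3 = -5)
(B + h)*l = (-5 - 31)*(-44) = -36*(-44) = 1584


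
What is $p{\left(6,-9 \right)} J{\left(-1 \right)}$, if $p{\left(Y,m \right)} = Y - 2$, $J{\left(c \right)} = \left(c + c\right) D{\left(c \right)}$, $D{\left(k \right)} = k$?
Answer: $8$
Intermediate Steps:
$J{\left(c \right)} = 2 c^{2}$ ($J{\left(c \right)} = \left(c + c\right) c = 2 c c = 2 c^{2}$)
$p{\left(Y,m \right)} = -2 + Y$ ($p{\left(Y,m \right)} = Y - 2 = -2 + Y$)
$p{\left(6,-9 \right)} J{\left(-1 \right)} = \left(-2 + 6\right) 2 \left(-1\right)^{2} = 4 \cdot 2 \cdot 1 = 4 \cdot 2 = 8$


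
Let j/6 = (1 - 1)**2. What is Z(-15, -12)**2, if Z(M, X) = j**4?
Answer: 0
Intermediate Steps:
j = 0 (j = 6*(1 - 1)**2 = 6*0**2 = 6*0 = 0)
Z(M, X) = 0 (Z(M, X) = 0**4 = 0)
Z(-15, -12)**2 = 0**2 = 0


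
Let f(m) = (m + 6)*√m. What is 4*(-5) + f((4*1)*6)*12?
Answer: -20 + 720*√6 ≈ 1743.6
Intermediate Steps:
f(m) = √m*(6 + m) (f(m) = (6 + m)*√m = √m*(6 + m))
4*(-5) + f((4*1)*6)*12 = 4*(-5) + (√((4*1)*6)*(6 + (4*1)*6))*12 = -20 + (√(4*6)*(6 + 4*6))*12 = -20 + (√24*(6 + 24))*12 = -20 + ((2*√6)*30)*12 = -20 + (60*√6)*12 = -20 + 720*√6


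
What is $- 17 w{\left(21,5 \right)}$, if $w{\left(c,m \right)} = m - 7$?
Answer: $34$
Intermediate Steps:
$w{\left(c,m \right)} = -7 + m$
$- 17 w{\left(21,5 \right)} = - 17 \left(-7 + 5\right) = \left(-17\right) \left(-2\right) = 34$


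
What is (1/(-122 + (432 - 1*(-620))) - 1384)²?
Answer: 1656675320161/864900 ≈ 1.9155e+6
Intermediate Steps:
(1/(-122 + (432 - 1*(-620))) - 1384)² = (1/(-122 + (432 + 620)) - 1384)² = (1/(-122 + 1052) - 1384)² = (1/930 - 1384)² = (-1287119/930)² = 1656675320161/864900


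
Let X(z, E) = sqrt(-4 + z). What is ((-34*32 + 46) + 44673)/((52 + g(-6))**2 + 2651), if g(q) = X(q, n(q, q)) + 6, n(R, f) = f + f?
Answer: 7485833/1034131 - 723028*I*sqrt(10)/5170655 ≈ 7.2388 - 0.44219*I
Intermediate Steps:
n(R, f) = 2*f
g(q) = 6 + sqrt(-4 + q) (g(q) = sqrt(-4 + q) + 6 = 6 + sqrt(-4 + q))
((-34*32 + 46) + 44673)/((52 + g(-6))**2 + 2651) = ((-34*32 + 46) + 44673)/((52 + (6 + sqrt(-4 - 6)))**2 + 2651) = ((-1088 + 46) + 44673)/((52 + (6 + sqrt(-10)))**2 + 2651) = (-1042 + 44673)/((52 + (6 + I*sqrt(10)))**2 + 2651) = 43631/((58 + I*sqrt(10))**2 + 2651) = 43631/(2651 + (58 + I*sqrt(10))**2)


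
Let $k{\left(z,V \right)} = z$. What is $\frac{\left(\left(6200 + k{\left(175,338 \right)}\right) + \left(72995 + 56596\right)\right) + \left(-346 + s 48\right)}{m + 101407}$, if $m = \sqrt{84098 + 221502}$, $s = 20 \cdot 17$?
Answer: $\frac{15407779580}{10283074049} - \frac{6077600 \sqrt{191}}{10283074049} \approx 1.4902$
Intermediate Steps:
$s = 340$
$m = 40 \sqrt{191}$ ($m = \sqrt{305600} = 40 \sqrt{191} \approx 552.81$)
$\frac{\left(\left(6200 + k{\left(175,338 \right)}\right) + \left(72995 + 56596\right)\right) + \left(-346 + s 48\right)}{m + 101407} = \frac{\left(\left(6200 + 175\right) + \left(72995 + 56596\right)\right) + \left(-346 + 340 \cdot 48\right)}{40 \sqrt{191} + 101407} = \frac{\left(6375 + 129591\right) + \left(-346 + 16320\right)}{101407 + 40 \sqrt{191}} = \frac{135966 + 15974}{101407 + 40 \sqrt{191}} = \frac{151940}{101407 + 40 \sqrt{191}}$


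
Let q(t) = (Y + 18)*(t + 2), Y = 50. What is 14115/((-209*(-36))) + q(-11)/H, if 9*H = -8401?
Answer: 53340769/21069708 ≈ 2.5316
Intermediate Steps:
H = -8401/9 (H = (1/9)*(-8401) = -8401/9 ≈ -933.44)
q(t) = 136 + 68*t (q(t) = (50 + 18)*(t + 2) = 68*(2 + t) = 136 + 68*t)
14115/((-209*(-36))) + q(-11)/H = 14115/((-209*(-36))) + (136 + 68*(-11))/(-8401/9) = 14115/7524 + (136 - 748)*(-9/8401) = 14115*(1/7524) - 612*(-9/8401) = 4705/2508 + 5508/8401 = 53340769/21069708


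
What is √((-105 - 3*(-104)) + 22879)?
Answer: √23086 ≈ 151.94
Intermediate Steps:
√((-105 - 3*(-104)) + 22879) = √((-105 + 312) + 22879) = √(207 + 22879) = √23086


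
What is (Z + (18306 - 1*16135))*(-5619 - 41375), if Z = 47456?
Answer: -2332171238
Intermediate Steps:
(Z + (18306 - 1*16135))*(-5619 - 41375) = (47456 + (18306 - 1*16135))*(-5619 - 41375) = (47456 + (18306 - 16135))*(-46994) = (47456 + 2171)*(-46994) = 49627*(-46994) = -2332171238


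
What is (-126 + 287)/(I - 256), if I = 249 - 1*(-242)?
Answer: 161/235 ≈ 0.68511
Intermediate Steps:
I = 491 (I = 249 + 242 = 491)
(-126 + 287)/(I - 256) = (-126 + 287)/(491 - 256) = 161/235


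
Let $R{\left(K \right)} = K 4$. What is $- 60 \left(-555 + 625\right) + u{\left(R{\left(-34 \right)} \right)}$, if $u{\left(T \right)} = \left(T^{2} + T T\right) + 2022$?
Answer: $34814$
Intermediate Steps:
$R{\left(K \right)} = 4 K$
$u{\left(T \right)} = 2022 + 2 T^{2}$ ($u{\left(T \right)} = \left(T^{2} + T^{2}\right) + 2022 = 2 T^{2} + 2022 = 2022 + 2 T^{2}$)
$- 60 \left(-555 + 625\right) + u{\left(R{\left(-34 \right)} \right)} = - 60 \left(-555 + 625\right) + \left(2022 + 2 \left(4 \left(-34\right)\right)^{2}\right) = \left(-60\right) 70 + \left(2022 + 2 \left(-136\right)^{2}\right) = -4200 + \left(2022 + 2 \cdot 18496\right) = -4200 + \left(2022 + 36992\right) = -4200 + 39014 = 34814$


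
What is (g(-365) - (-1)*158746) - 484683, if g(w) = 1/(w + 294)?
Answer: -23141528/71 ≈ -3.2594e+5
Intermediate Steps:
g(w) = 1/(294 + w)
(g(-365) - (-1)*158746) - 484683 = (1/(294 - 365) - (-1)*158746) - 484683 = (1/(-71) - 1*(-158746)) - 484683 = (-1/71 + 158746) - 484683 = 11270965/71 - 484683 = -23141528/71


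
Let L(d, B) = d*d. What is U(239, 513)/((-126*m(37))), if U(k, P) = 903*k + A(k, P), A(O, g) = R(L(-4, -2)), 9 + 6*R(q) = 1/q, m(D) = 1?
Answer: -20718289/12096 ≈ -1712.8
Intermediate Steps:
L(d, B) = d²
R(q) = -3/2 + 1/(6*q) (R(q) = -3/2 + (1/q)/6 = -3/2 + 1/(6*q))
A(O, g) = -143/96 (A(O, g) = (1 - 9*(-4)²)/(6*((-4)²)) = (⅙)*(1 - 9*16)/16 = (⅙)*(1/16)*(1 - 144) = (⅙)*(1/16)*(-143) = -143/96)
U(k, P) = -143/96 + 903*k (U(k, P) = 903*k - 143/96 = -143/96 + 903*k)
U(239, 513)/((-126*m(37))) = (-143/96 + 903*239)/((-126*1)) = (-143/96 + 215817)/(-126) = (20718289/96)*(-1/126) = -20718289/12096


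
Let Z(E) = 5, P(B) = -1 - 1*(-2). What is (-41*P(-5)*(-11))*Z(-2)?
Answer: 2255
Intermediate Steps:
P(B) = 1 (P(B) = -1 + 2 = 1)
(-41*P(-5)*(-11))*Z(-2) = -41*(-11)*5 = 451*5 = 2255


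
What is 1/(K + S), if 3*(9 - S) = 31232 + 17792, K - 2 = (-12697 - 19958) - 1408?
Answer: -3/151180 ≈ -1.9844e-5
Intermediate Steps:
K = -34061 (K = 2 + ((-12697 - 19958) - 1408) = 2 + (-32655 - 1408) = 2 - 34063 = -34061)
S = -48997/3 (S = 9 - (31232 + 17792)/3 = 9 - ⅓*49024 = 9 - 49024/3 = -48997/3 ≈ -16332.)
1/(K + S) = 1/(-34061 - 48997/3) = 1/(-151180/3) = -3/151180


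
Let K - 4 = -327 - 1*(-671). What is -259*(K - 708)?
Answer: 93240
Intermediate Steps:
K = 348 (K = 4 + (-327 - 1*(-671)) = 4 + (-327 + 671) = 4 + 344 = 348)
-259*(K - 708) = -259*(348 - 708) = -259*(-360) = 93240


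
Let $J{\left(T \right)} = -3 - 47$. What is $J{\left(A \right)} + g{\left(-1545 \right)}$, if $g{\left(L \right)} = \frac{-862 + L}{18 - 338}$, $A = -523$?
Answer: $- \frac{13593}{320} \approx -42.478$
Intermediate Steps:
$J{\left(T \right)} = -50$
$g{\left(L \right)} = \frac{431}{160} - \frac{L}{320}$ ($g{\left(L \right)} = \frac{-862 + L}{-320} = \left(-862 + L\right) \left(- \frac{1}{320}\right) = \frac{431}{160} - \frac{L}{320}$)
$J{\left(A \right)} + g{\left(-1545 \right)} = -50 + \left(\frac{431}{160} - - \frac{309}{64}\right) = -50 + \left(\frac{431}{160} + \frac{309}{64}\right) = -50 + \frac{2407}{320} = - \frac{13593}{320}$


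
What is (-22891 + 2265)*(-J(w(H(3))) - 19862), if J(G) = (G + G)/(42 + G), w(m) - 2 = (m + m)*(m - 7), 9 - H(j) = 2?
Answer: 4506430358/11 ≈ 4.0968e+8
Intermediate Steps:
H(j) = 7 (H(j) = 9 - 1*2 = 9 - 2 = 7)
w(m) = 2 + 2*m*(-7 + m) (w(m) = 2 + (m + m)*(m - 7) = 2 + (2*m)*(-7 + m) = 2 + 2*m*(-7 + m))
J(G) = 2*G/(42 + G) (J(G) = (2*G)/(42 + G) = 2*G/(42 + G))
(-22891 + 2265)*(-J(w(H(3))) - 19862) = (-22891 + 2265)*(-2*(2 - 14*7 + 2*7**2)/(42 + (2 - 14*7 + 2*7**2)) - 19862) = -20626*(-2*(2 - 98 + 2*49)/(42 + (2 - 98 + 2*49)) - 19862) = -20626*(-2*(2 - 98 + 98)/(42 + (2 - 98 + 98)) - 19862) = -20626*(-2*2/(42 + 2) - 19862) = -20626*(-2*2/44 - 19862) = -20626*(-1*1/11 - 19862) = -20626*(-1/11 - 19862) = -20626*(-218483/11) = 4506430358/11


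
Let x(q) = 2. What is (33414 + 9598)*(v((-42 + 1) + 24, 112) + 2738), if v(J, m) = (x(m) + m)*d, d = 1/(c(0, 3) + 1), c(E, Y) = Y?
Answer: 118992698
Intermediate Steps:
d = 1/4 (d = 1/(3 + 1) = 1/4 ≈ 0.25000)
v(J, m) = 1/2 + m/4 (v(J, m) = (2 + m)*(1/4) = 1/2 + m/4)
(33414 + 9598)*(v((-42 + 1) + 24, 112) + 2738) = (33414 + 9598)*((1/2 + (1/4)*112) + 2738) = 43012*((1/2 + 28) + 2738) = 43012*(57/2 + 2738) = 43012*(5533/2) = 118992698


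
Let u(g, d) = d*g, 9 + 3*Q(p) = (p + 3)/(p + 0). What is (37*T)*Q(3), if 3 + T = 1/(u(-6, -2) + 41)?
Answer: 40922/159 ≈ 257.37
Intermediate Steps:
Q(p) = -3 + (3 + p)/(3*p) (Q(p) = -3 + ((p + 3)/(p + 0))/3 = -3 + ((3 + p)/p)/3 = -3 + (3 + p)/(3*p))
T = -158/53 (T = -3 + 1/(-2*(-6) + 41) = -3 + 1/(12 + 41) = -3 + 1/53 = -158/53 ≈ -2.9811)
(37*T)*Q(3) = (37*(-158/53))*(-8/3 + 1/3) = -5846*(-8/3 + ⅓)/53 = -5846/53*(-7/3) = 40922/159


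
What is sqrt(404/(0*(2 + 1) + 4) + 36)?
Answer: sqrt(137) ≈ 11.705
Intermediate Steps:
sqrt(404/(0*(2 + 1) + 4) + 36) = sqrt(404/(0*3 + 4) + 36) = sqrt(404/(0 + 4) + 36) = sqrt(404/4 + 36) = sqrt(404*(1/4) + 36) = sqrt(101 + 36) = sqrt(137)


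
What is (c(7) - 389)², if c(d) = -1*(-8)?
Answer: 145161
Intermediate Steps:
c(d) = 8
(c(7) - 389)² = (8 - 389)² = (-381)² = 145161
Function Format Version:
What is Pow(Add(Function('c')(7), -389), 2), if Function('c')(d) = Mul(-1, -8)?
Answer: 145161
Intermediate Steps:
Function('c')(d) = 8
Pow(Add(Function('c')(7), -389), 2) = Pow(Add(8, -389), 2) = Pow(-381, 2) = 145161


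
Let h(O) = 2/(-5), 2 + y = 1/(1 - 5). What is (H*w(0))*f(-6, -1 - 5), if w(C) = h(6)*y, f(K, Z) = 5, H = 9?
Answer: 81/2 ≈ 40.500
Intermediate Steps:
y = -9/4 (y = -2 + 1/(1 - 5) = -2 + 1/(-4) = -2 - 1/4 = -9/4 ≈ -2.2500)
h(O) = -2/5 (h(O) = 2*(-1/5) = -2/5)
w(C) = 9/10 (w(C) = -2/5*(-9/4) = 9/10)
(H*w(0))*f(-6, -1 - 5) = (9*(9/10))*5 = (81/10)*5 = 81/2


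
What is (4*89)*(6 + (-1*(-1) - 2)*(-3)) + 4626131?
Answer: 4629335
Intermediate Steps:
(4*89)*(6 + (-1*(-1) - 2)*(-3)) + 4626131 = 356*(6 + (1 - 2)*(-3)) + 4626131 = 356*(6 - 1*(-3)) + 4626131 = 356*(6 + 3) + 4626131 = 356*9 + 4626131 = 3204 + 4626131 = 4629335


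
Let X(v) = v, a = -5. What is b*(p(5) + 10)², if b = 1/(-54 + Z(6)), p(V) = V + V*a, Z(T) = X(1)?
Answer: -100/53 ≈ -1.8868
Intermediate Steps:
Z(T) = 1
p(V) = -4*V (p(V) = V + V*(-5) = V - 5*V = -4*V)
b = -1/53 (b = 1/(-54 + 1) = 1/(-53) = -1/53 ≈ -0.018868)
b*(p(5) + 10)² = -(-4*5 + 10)²/53 = -(-20 + 10)²/53 = -1/53*(-10)² = -1/53*100 = -100/53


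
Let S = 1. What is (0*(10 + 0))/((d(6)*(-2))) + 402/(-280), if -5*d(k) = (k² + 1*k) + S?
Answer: -201/140 ≈ -1.4357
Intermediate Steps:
d(k) = -⅕ - k/5 - k²/5 (d(k) = -((k² + 1*k) + 1)/5 = -((k² + k) + 1)/5 = -((k + k²) + 1)/5 = -(1 + k + k²)/5 = -⅕ - k/5 - k²/5)
(0*(10 + 0))/((d(6)*(-2))) + 402/(-280) = (0*(10 + 0))/(((-⅕ - ⅕*6 - ⅕*6²)*(-2))) + 402/(-280) = (0*10)/(((-⅕ - 6/5 - ⅕*36)*(-2))) + 402*(-1/280) = 0/(((-⅕ - 6/5 - 36/5)*(-2))) - 201/140 = 0/((-43/5*(-2))) - 201/140 = 0/(86/5) - 201/140 = 0*(5/86) - 201/140 = 0 - 201/140 = -201/140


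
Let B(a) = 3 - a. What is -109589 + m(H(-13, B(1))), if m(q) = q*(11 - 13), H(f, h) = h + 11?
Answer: -109615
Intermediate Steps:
H(f, h) = 11 + h
m(q) = -2*q (m(q) = q*(-2) = -2*q)
-109589 + m(H(-13, B(1))) = -109589 - 2*(11 + (3 - 1*1)) = -109589 - 2*(11 + (3 - 1)) = -109589 - 2*(11 + 2) = -109589 - 2*13 = -109589 - 26 = -109615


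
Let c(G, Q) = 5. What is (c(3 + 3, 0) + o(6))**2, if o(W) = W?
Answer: 121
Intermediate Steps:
(c(3 + 3, 0) + o(6))**2 = (5 + 6)**2 = 11**2 = 121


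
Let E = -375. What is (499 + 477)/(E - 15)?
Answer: -488/195 ≈ -2.5026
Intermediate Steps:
(499 + 477)/(E - 15) = (499 + 477)/(-375 - 15) = 976/(-390) = 976*(-1/390) = -488/195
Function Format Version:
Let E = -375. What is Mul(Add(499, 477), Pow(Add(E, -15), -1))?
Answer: Rational(-488, 195) ≈ -2.5026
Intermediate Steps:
Mul(Add(499, 477), Pow(Add(E, -15), -1)) = Mul(Add(499, 477), Pow(Add(-375, -15), -1)) = Mul(976, Pow(-390, -1)) = Mul(976, Rational(-1, 390)) = Rational(-488, 195)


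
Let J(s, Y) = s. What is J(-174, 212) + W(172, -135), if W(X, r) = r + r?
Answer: -444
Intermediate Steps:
W(X, r) = 2*r
J(-174, 212) + W(172, -135) = -174 + 2*(-135) = -174 - 270 = -444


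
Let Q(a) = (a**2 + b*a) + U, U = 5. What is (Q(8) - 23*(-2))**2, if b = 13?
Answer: 47961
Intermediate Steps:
Q(a) = 5 + a**2 + 13*a (Q(a) = (a**2 + 13*a) + 5 = 5 + a**2 + 13*a)
(Q(8) - 23*(-2))**2 = ((5 + 8**2 + 13*8) - 23*(-2))**2 = ((5 + 64 + 104) + 46)**2 = (173 + 46)**2 = 219**2 = 47961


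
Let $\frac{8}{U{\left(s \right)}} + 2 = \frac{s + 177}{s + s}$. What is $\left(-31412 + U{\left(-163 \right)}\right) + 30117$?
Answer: $- \frac{432539}{333} \approx -1298.9$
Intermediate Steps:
$U{\left(s \right)} = \frac{8}{-2 + \frac{177 + s}{2 s}}$ ($U{\left(s \right)} = \frac{8}{-2 + \frac{s + 177}{s + s}} = \frac{8}{-2 + \frac{177 + s}{2 s}}$)
$\left(-31412 + U{\left(-163 \right)}\right) + 30117 = \left(-31412 - - \frac{2608}{-177 + 3 \left(-163\right)}\right) + 30117 = \left(-31412 - - \frac{2608}{-177 - 489}\right) + 30117 = \left(-31412 - - \frac{2608}{-666}\right) + 30117 = \left(-31412 - \left(-2608\right) \left(- \frac{1}{666}\right)\right) + 30117 = \left(-31412 - \frac{1304}{333}\right) + 30117 = - \frac{10461500}{333} + 30117 = - \frac{432539}{333}$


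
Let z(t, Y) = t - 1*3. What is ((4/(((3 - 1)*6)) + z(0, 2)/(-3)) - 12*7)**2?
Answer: 61504/9 ≈ 6833.8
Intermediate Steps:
z(t, Y) = -3 + t (z(t, Y) = t - 3 = -3 + t)
((4/(((3 - 1)*6)) + z(0, 2)/(-3)) - 12*7)**2 = ((4/(((3 - 1)*6)) + (-3 + 0)/(-3)) - 12*7)**2 = ((4/((2*6)) - 3*(-1/3)) - 84)**2 = ((4/12 + 1) - 84)**2 = ((4*(1/12) + 1) - 84)**2 = ((1/3 + 1) - 84)**2 = (4/3 - 84)**2 = (-248/3)**2 = 61504/9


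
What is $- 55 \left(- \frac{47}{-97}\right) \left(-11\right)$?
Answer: $\frac{28435}{97} \approx 293.14$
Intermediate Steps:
$- 55 \left(- \frac{47}{-97}\right) \left(-11\right) = - 55 \left(\left(-47\right) \left(- \frac{1}{97}\right)\right) \left(-11\right) = \left(-55\right) \frac{47}{97} \left(-11\right) = \left(- \frac{2585}{97}\right) \left(-11\right) = \frac{28435}{97}$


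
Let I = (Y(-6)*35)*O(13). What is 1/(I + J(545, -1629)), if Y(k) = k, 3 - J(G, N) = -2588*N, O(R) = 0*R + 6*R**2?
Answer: -1/4428789 ≈ -2.2580e-7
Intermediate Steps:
O(R) = 6*R**2 (O(R) = 0 + 6*R**2 = 6*R**2)
J(G, N) = 3 + 2588*N (J(G, N) = 3 - (-2588)*N = 3 + 2588*N)
I = -212940 (I = (-6*35)*(6*13**2) = -1260*169 = -210*1014 = -212940)
1/(I + J(545, -1629)) = 1/(-212940 + (3 + 2588*(-1629))) = 1/(-212940 + (3 - 4215852)) = 1/(-212940 - 4215849) = 1/(-4428789) = -1/4428789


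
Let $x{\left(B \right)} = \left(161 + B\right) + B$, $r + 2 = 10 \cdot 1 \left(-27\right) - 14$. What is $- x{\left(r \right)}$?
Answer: $411$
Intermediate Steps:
$r = -286$ ($r = -2 + \left(10 \cdot 1 \left(-27\right) - 14\right) = -2 + \left(10 \left(-27\right) - 14\right) = -2 - 284 = -286$)
$x{\left(B \right)} = 161 + 2 B$
$- x{\left(r \right)} = - (161 + 2 \left(-286\right)) = - (161 - 572) = \left(-1\right) \left(-411\right) = 411$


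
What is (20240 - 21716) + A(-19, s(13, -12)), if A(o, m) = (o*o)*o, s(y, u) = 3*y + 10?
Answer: -8335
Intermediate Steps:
s(y, u) = 10 + 3*y
A(o, m) = o³ (A(o, m) = o²*o = o³)
(20240 - 21716) + A(-19, s(13, -12)) = (20240 - 21716) + (-19)³ = -1476 - 6859 = -8335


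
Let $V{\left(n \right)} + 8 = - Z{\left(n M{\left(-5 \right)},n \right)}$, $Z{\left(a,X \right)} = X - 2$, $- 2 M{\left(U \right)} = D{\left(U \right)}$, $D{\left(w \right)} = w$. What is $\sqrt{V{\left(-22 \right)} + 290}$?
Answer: $3 \sqrt{34} \approx 17.493$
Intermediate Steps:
$M{\left(U \right)} = - \frac{U}{2}$
$Z{\left(a,X \right)} = -2 + X$
$V{\left(n \right)} = -6 - n$ ($V{\left(n \right)} = -8 - \left(-2 + n\right) = -6 - n$)
$\sqrt{V{\left(-22 \right)} + 290} = \sqrt{\left(-6 - -22\right) + 290} = \sqrt{\left(-6 + 22\right) + 290} = \sqrt{16 + 290} = \sqrt{306} = 3 \sqrt{34}$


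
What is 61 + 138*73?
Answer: 10135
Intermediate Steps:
61 + 138*73 = 61 + 10074 = 10135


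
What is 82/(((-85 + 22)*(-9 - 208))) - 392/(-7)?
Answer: 765658/13671 ≈ 56.006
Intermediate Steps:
82/(((-85 + 22)*(-9 - 208))) - 392/(-7) = 82/((-63*(-217))) - 392*(-1/7) = 82/13671 + 56 = 765658/13671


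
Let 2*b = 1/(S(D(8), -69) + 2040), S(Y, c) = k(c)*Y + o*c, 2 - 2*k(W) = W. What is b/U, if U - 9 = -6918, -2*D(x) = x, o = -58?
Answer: -1/81526200 ≈ -1.2266e-8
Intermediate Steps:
D(x) = -x/2
k(W) = 1 - W/2
U = -6909 (U = 9 - 6918 = -6909)
S(Y, c) = -58*c + Y*(1 - c/2) (S(Y, c) = (1 - c/2)*Y - 58*c = Y*(1 - c/2) - 58*c = -58*c + Y*(1 - c/2))
b = 1/11800 (b = 1/(2*((-½*8 - 58*(-69) - ½*(-½*8)*(-69)) + 2040)) = 1/(2*((-4 + 4002 - ½*(-4)*(-69)) + 2040)) = 1/(2*((-4 + 4002 - 138) + 2040)) = 1/(2*(3860 + 2040)) = (½)/5900 = (½)*(1/5900) = 1/11800 ≈ 8.4746e-5)
b/U = (1/11800)/(-6909) = (1/11800)*(-1/6909) = -1/81526200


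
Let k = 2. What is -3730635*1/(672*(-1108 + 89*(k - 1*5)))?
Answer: 248709/61600 ≈ 4.0375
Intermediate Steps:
-3730635*1/(672*(-1108 + 89*(k - 1*5))) = -3730635*1/(672*(-1108 + 89*(2 - 1*5))) = -3730635*1/(672*(-1108 + 89*(2 - 5))) = -3730635*1/(672*(-1108 + 89*(-3))) = -3730635*1/(672*(-1108 - 267)) = -3730635/(672*(-1375)) = -3730635/(-924000) = -3730635*(-1/924000) = 248709/61600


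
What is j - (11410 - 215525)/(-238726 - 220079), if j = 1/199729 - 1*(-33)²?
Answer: -19966618830647/18327332769 ≈ -1089.4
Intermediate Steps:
j = -217504880/199729 (j = 1/199729 - 1*1089 = 1/199729 - 1089 = -217504880/199729 ≈ -1089.0)
j - (11410 - 215525)/(-238726 - 220079) = -217504880/199729 - (11410 - 215525)/(-238726 - 220079) = -217504880/199729 - (-204115)/(-458805) = -217504880/199729 - (-204115)*(-1)/458805 = -217504880/199729 - 1*40823/91761 = -217504880/199729 - 40823/91761 = -19966618830647/18327332769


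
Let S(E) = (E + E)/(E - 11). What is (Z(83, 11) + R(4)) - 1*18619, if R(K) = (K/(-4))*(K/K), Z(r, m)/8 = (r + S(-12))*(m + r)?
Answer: 1025356/23 ≈ 44581.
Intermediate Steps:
S(E) = 2*E/(-11 + E) (S(E) = (2*E)/(-11 + E) = 2*E/(-11 + E))
Z(r, m) = 8*(24/23 + r)*(m + r) (Z(r, m) = 8*((r + 2*(-12)/(-11 - 12))*(m + r)) = 8*((r + 2*(-12)/(-23))*(m + r)) = 8*((r + 2*(-12)*(-1/23))*(m + r)) = 8*((r + 24/23)*(m + r)) = 8*((24/23 + r)*(m + r)) = 8*(24/23 + r)*(m + r))
R(K) = -K/4 (R(K) = (K*(-¼))*1 = -K/4*1 = -K/4)
(Z(83, 11) + R(4)) - 1*18619 = ((8*83² + (192/23)*11 + (192/23)*83 + 8*11*83) - ¼*4) - 1*18619 = ((8*6889 + 2112/23 + 15936/23 + 7304) - 1) - 18619 = ((55112 + 2112/23 + 15936/23 + 7304) - 1) - 18619 = (1453616/23 - 1) - 18619 = 1453593/23 - 18619 = 1025356/23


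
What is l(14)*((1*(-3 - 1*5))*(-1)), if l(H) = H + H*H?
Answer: 1680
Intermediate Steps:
l(H) = H + H**2
l(14)*((1*(-3 - 1*5))*(-1)) = (14*(1 + 14))*((1*(-3 - 1*5))*(-1)) = (14*15)*((1*(-3 - 5))*(-1)) = 210*((1*(-8))*(-1)) = 210*(-8*(-1)) = 210*8 = 1680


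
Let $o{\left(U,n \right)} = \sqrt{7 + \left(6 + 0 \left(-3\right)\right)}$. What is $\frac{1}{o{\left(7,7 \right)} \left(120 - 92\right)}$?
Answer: $\frac{\sqrt{13}}{364} \approx 0.0099054$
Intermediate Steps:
$o{\left(U,n \right)} = \sqrt{13}$ ($o{\left(U,n \right)} = \sqrt{7 + \left(6 + 0\right)} = \sqrt{7 + 6} = \sqrt{13}$)
$\frac{1}{o{\left(7,7 \right)} \left(120 - 92\right)} = \frac{1}{\sqrt{13} \left(120 - 92\right)} = \frac{1}{\sqrt{13} \cdot 28} = \frac{1}{28 \sqrt{13}} = \frac{\sqrt{13}}{364}$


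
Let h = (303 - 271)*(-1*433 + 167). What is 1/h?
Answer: -1/8512 ≈ -0.00011748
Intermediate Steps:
h = -8512 (h = 32*(-433 + 167) = 32*(-266) = -8512)
1/h = 1/(-8512) = -1/8512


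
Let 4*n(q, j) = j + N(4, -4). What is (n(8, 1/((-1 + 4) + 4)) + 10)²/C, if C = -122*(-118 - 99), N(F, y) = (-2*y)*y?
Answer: 3249/20755616 ≈ 0.00015654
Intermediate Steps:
N(F, y) = -2*y²
n(q, j) = -8 + j/4 (n(q, j) = (j - 2*(-4)²)/4 = (j - 2*16)/4 = (j - 32)/4 = (-32 + j)/4 = -8 + j/4)
C = 26474 (C = -122*(-217) = 26474)
(n(8, 1/((-1 + 4) + 4)) + 10)²/C = ((-8 + 1/(4*((-1 + 4) + 4))) + 10)²/26474 = ((-8 + 1/(4*(3 + 4))) + 10)²*(1/26474) = ((-8 + (¼)/7) + 10)²*(1/26474) = ((-8 + (¼)*(⅐)) + 10)²*(1/26474) = ((-8 + 1/28) + 10)²*(1/26474) = (-223/28 + 10)²*(1/26474) = (57/28)²*(1/26474) = (3249/784)*(1/26474) = 3249/20755616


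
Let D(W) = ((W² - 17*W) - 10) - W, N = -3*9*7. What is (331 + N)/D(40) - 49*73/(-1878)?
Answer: 563111/272310 ≈ 2.0679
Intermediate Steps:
N = -189 (N = -27*7 = -189)
D(W) = -10 + W² - 18*W (D(W) = (-10 + W² - 17*W) - W = -10 + W² - 18*W)
(331 + N)/D(40) - 49*73/(-1878) = (331 - 189)/(-10 + 40² - 18*40) - 49*73/(-1878) = 142/(-10 + 1600 - 720) - 3577*(-1/1878) = 142/870 + 3577/1878 = 142*(1/870) + 3577/1878 = 71/435 + 3577/1878 = 563111/272310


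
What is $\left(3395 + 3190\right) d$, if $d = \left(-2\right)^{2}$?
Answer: $26340$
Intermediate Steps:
$d = 4$
$\left(3395 + 3190\right) d = \left(3395 + 3190\right) 4 = 6585 \cdot 4 = 26340$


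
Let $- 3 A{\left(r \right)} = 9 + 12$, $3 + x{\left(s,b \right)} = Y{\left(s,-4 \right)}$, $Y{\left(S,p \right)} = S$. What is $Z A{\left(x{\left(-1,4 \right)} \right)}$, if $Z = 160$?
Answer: $-1120$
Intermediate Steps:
$x{\left(s,b \right)} = -3 + s$
$A{\left(r \right)} = -7$ ($A{\left(r \right)} = - \frac{9 + 12}{3} = \left(- \frac{1}{3}\right) 21 = -7$)
$Z A{\left(x{\left(-1,4 \right)} \right)} = 160 \left(-7\right) = -1120$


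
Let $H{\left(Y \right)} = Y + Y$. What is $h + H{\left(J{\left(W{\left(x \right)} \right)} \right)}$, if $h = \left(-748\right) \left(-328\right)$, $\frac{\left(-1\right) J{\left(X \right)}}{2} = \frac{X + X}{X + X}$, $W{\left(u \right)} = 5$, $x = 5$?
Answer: $245340$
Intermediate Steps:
$J{\left(X \right)} = -2$ ($J{\left(X \right)} = - 2 \frac{X + X}{X + X} = - 2 \frac{2 X}{2 X} = - 2 \cdot 2 X \frac{1}{2 X} = \left(-2\right) 1 = -2$)
$h = 245344$
$H{\left(Y \right)} = 2 Y$
$h + H{\left(J{\left(W{\left(x \right)} \right)} \right)} = 245344 + 2 \left(-2\right) = 245344 - 4 = 245340$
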